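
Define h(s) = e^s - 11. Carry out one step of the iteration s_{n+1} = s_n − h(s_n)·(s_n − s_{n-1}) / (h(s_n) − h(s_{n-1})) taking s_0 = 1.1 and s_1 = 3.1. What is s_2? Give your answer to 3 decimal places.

1.933

h(1.1) = -7.99583, h(3.1) = 11.19795
s_2 = 3.10000 − 11.19795·(3.10000 − 1.10000) / (11.19795 − (-7.99583)) = 3.10000 − (22.39590)/(19.19379) = 1.93317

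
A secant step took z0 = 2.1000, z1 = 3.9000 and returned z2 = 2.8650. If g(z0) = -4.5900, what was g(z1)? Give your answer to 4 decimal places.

The secant line through (2.1000, -4.5900) and (3.9000, g(z1)) crosses zero at z2 = 2.8650.
So (2.1000, -4.5900), (3.9000, g(z1)), (2.8650, 0) are collinear:
g(z1) = -4.5900 · (3.9000 − 2.8650) / (2.1000 − 2.8650) = -4.5900 · (1.035000)/(-0.765000) = 6.210000

6.2100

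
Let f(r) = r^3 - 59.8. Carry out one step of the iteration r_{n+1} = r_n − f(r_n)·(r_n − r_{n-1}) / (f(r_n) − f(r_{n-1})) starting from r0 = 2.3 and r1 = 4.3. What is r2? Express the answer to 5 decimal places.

3.71470

f(2.3) = -47.6330000, f(4.3) = 19.7070000
r2 = 4.3000000 − 19.7070000·(4.3000000 − 2.3000000) / (19.7070000 − (-47.6330000)) = 4.3000000 − (39.4140000)/(67.3400000) = 3.7147015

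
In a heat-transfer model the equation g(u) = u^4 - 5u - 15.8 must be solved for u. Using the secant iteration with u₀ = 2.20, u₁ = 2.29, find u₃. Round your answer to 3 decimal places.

2.284

g(2.20) = -3.37440, g(2.29) = 0.25058
u₂ = 2.29000 − 0.25058·(2.29000 − 2.20000) / (0.25058 − (-3.37440)) = 2.29000 − (0.02255)/(3.62498) = 2.28378
g(2.28378) = -0.01595
u₃ = 2.28378 − (-0.01595)·(2.28378 − 2.29000) / (-0.01595 − 0.25058) = 2.28378 − (0.00010)/(-0.26653) = 2.28415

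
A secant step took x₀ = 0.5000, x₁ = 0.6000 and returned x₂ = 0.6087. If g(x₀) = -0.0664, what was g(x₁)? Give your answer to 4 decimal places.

The secant line through (0.5000, -0.0664) and (0.6000, g(x₁)) crosses zero at x₂ = 0.6087.
So (0.5000, -0.0664), (0.6000, g(x₁)), (0.6087, 0) are collinear:
g(x₁) = -0.0664 · (0.6000 − 0.6087) / (0.5000 − 0.6087) = -0.0664 · (-0.008700)/(-0.108700) = -0.005314

-0.0053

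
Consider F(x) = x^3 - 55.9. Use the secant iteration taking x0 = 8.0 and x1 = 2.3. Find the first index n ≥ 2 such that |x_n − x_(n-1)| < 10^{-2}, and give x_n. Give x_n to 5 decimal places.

F(8.0) = 456.1000000, F(2.3) = -43.7330000
x2 = 2.3000000 − (-43.7330000)·(-5.7000000)/(-499.8330000) = 2.7987228;  |Δ| = 0.4987228
F(2.7987228) = -33.9780267
x3 = 2.7987228 − (-33.9780267)·(0.4987228)/(9.7549733) = 4.5358486;  |Δ| = 1.7371258
F(4.5358486) = 37.4201950
x4 = 4.5358486 − 37.4201950·(1.7371258)/(71.3982217) = 3.6254115;  |Δ| = 0.9104370
F(3.6254115) = -8.2490098
x5 = 3.6254115 − (-8.2490098)·(-0.9104370)/(-45.6692048) = 3.7898594;  |Δ| = 0.1644479
F(3.7898594) = -1.4661196
x6 = 3.7898594 − (-1.4661196)·(0.1644479)/(6.7828902) = 3.8254048;  |Δ| = 0.0355454
F(3.8254048) = 0.0799081
x7 = 3.8254048 − 0.0799081·(0.0355454)/(1.5460276) = 3.8235676;  |Δ| = 0.0018372
|x7 − x6| = 0.0018372 < 10^{-2}

n = 7, x_n = 3.82357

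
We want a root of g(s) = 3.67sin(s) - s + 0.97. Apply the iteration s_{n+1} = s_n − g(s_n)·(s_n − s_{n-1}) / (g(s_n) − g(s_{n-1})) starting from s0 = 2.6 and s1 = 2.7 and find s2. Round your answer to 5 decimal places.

g(2.6) = 0.2618900, g(2.7) = -0.1615158
s2 = 2.7000000 − (-0.1615158)·(2.7000000 − 2.6000000) / (-0.1615158 − 0.2618900) = 2.7000000 − (-0.0161516)/(-0.4234059) = 2.6618532

2.66185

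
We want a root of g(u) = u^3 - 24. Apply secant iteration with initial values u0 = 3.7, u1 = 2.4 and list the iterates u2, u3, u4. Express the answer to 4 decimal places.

g(3.7) = 26.653000, g(2.4) = -10.176000
u2 = 2.400000 − (-10.176000)·(2.400000 − 3.700000) / (-10.176000 − 26.653000) = 2.400000 − (13.228800)/(-36.829000) = 2.759195
g(2.759195) = -2.993811
u3 = 2.759195 − (-2.993811)·(2.759195 − 2.400000) / (-2.993811 − (-10.176000)) = 2.759195 − (-1.075362)/(7.182189) = 2.908921
g(2.908921) = 0.614782
u4 = 2.908921 − 0.614782·(2.908921 − 2.759195) / (0.614782 − (-2.993811)) = 2.908921 − (0.092049)/(3.608592) = 2.883413

2.7592, 2.9089, 2.8834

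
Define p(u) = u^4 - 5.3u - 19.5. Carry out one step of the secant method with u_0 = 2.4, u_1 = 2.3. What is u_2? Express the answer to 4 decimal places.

p(2.4) = 0.957600, p(2.3) = -3.705900
u_2 = 2.300000 − (-3.705900)·(2.300000 − 2.400000) / (-3.705900 − 0.957600) = 2.300000 − (0.370590)/(-4.663500) = 2.379466

2.3795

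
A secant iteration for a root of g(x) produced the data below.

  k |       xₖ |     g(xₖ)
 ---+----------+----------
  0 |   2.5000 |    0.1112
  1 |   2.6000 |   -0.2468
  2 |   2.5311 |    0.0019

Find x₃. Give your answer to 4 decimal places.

x₃ = 2.5311 − 0.0019·(2.5311 − 2.6000) / (0.0019 − (-0.2468))
   = 2.5311 − (-0.000131)/(0.248700) = 2.531626

2.5316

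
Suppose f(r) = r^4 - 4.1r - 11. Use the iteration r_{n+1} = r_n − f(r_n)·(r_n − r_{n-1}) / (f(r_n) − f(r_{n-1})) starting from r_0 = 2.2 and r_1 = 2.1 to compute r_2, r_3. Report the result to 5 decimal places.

2.10454, 2.10490

f(2.2) = 3.4056000, f(2.1) = -0.1619000
r_2 = 2.1000000 − (-0.1619000)·(2.1000000 − 2.2000000) / (-0.1619000 − 3.4056000) = 2.1000000 − (0.0161900)/(-3.5675000) = 2.1045382
f(2.1045382) = -0.0118481
r_3 = 2.1045382 − (-0.0118481)·(2.1045382 − 2.1000000) / (-0.0118481 − (-0.1619000)) = 2.1045382 − (-0.0000538)/(0.1500519) = 2.1048965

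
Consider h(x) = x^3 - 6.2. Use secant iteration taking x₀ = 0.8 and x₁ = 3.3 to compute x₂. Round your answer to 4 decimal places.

h(0.8) = -5.688000, h(3.3) = 29.737000
x₂ = 3.300000 − 29.737000·(3.300000 − 0.800000) / (29.737000 − (-5.688000)) = 3.300000 − (74.342500)/(35.425000) = 1.201411

1.2014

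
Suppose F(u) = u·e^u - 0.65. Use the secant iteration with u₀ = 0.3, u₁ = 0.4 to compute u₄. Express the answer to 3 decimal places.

F(0.3) = -0.24504, F(0.4) = -0.05327
u₂ = 0.40000 − (-0.05327)·(0.40000 − 0.30000) / (-0.05327 − (-0.24504)) = 0.40000 − (-0.00533)/(0.19177) = 0.42778
F(0.42778) = 0.00614
u₃ = 0.42778 − 0.00614·(0.42778 − 0.40000) / (0.00614 − (-0.05327)) = 0.42778 − (0.00017)/(0.05942) = 0.42490
F(0.42490) = -0.00013
u₄ = 0.42490 − (-0.00013)·(0.42490 − 0.42778) / (-0.00013 − 0.00614) = 0.42490 − (0.00000)/(-0.00628) = 0.42497

0.425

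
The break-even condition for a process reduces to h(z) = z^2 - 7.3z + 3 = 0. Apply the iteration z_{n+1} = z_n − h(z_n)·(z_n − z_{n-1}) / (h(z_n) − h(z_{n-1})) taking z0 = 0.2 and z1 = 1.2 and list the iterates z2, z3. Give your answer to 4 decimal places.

0.4678, 0.4330

h(0.2) = 1.580000, h(1.2) = -4.320000
z2 = 1.200000 − (-4.320000)·(1.200000 − 0.200000) / (-4.320000 − 1.580000) = 1.200000 − (-4.320000)/(-5.900000) = 0.467797
h(0.467797) = -0.196082
z3 = 0.467797 − (-0.196082)·(0.467797 − 1.200000) / (-0.196082 − (-4.320000)) = 0.467797 − (0.143572)/(4.123918) = 0.432982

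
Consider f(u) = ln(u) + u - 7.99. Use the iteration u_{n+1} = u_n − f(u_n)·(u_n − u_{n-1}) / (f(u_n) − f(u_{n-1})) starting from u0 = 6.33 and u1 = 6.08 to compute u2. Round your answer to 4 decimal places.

f(6.33) = 0.185300, f(6.08) = -0.104995
u2 = 6.080000 − (-0.104995)·(6.080000 − 6.330000) / (-0.104995 − 0.185300) = 6.080000 − (0.026249)/(-0.290296) = 6.170421

6.1704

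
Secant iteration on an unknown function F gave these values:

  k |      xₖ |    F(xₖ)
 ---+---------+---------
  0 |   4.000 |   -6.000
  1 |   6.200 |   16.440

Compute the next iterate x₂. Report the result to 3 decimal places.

x₂ = 6.200 − 16.440·(6.200 − 4.000) / (16.440 − (-6.000))
   = 6.200 − (36.16800)/(22.44000) = 4.58824

4.588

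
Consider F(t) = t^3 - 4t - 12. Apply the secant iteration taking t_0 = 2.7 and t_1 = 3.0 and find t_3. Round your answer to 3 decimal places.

F(2.7) = -3.11700, F(3.0) = 3.00000
t_2 = 3.00000 − 3.00000·(3.00000 − 2.70000) / (3.00000 − (-3.11700)) = 3.00000 − (0.90000)/(6.11700) = 2.85287
F(2.85287) = -0.19237
t_3 = 2.85287 − (-0.19237)·(2.85287 − 3.00000) / (-0.19237 − 3.00000) = 2.85287 − (0.02830)/(-3.19237) = 2.86174

2.862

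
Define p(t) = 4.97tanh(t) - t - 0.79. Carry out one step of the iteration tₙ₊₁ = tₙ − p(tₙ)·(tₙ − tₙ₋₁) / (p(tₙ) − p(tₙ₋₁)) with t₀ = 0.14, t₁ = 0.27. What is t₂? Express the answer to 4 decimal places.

0.2035

p(0.14) = -0.238711, p(0.27) = 0.250215
t₂ = 0.270000 − 0.250215·(0.270000 − 0.140000) / (0.250215 − (-0.238711)) = 0.270000 − (0.032528)/(0.488926) = 0.203470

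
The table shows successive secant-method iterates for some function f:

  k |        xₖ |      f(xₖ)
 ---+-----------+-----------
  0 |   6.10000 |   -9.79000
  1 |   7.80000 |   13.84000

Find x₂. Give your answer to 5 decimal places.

6.80432

x₂ = 7.80000 − 13.84000·(7.80000 − 6.10000) / (13.84000 − (-9.79000))
   = 7.80000 − (23.5280000)/(23.6300000) = 6.8043165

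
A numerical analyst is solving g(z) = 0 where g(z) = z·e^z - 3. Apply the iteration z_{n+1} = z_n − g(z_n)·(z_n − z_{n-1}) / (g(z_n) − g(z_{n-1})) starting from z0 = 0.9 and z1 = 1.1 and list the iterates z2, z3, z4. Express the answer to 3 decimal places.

g(0.9) = -0.78636, g(1.1) = 0.30458
z2 = 1.10000 − 0.30458·(1.10000 − 0.90000) / (0.30458 − (-0.78636)) = 1.10000 − (0.06092)/(1.09094) = 1.04416
g(1.04416) = -0.03352
z3 = 1.04416 − (-0.03352)·(1.04416 − 1.10000) / (-0.03352 − 0.30458) = 1.04416 − (0.00187)/(-0.33810) = 1.04970
g(1.04970) = -0.00124
z4 = 1.04970 − (-0.00124)·(1.04970 − 1.04416) / (-0.00124 − (-0.03352)) = 1.04970 − (-0.00001)/(0.03228) = 1.04991

1.044, 1.050, 1.050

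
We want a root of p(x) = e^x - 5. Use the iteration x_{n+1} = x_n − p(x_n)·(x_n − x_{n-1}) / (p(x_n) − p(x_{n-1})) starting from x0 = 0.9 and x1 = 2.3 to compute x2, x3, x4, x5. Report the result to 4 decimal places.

1.3733, 1.5350, 1.6187, 1.6091

p(0.9) = -2.540397, p(2.3) = 4.974182
x2 = 2.300000 − 4.974182·(2.300000 − 0.900000) / (4.974182 − (-2.540397)) = 2.300000 − (6.963855)/(7.514579) = 1.373287
p(1.373287) = -1.051691
x3 = 1.373287 − (-1.051691)·(1.373287 − 2.300000) / (-1.051691 − 4.974182) = 1.373287 − (0.974615)/(-6.025873) = 1.535026
p(1.535026) = -0.358555
x4 = 1.535026 − (-0.358555)·(1.535026 − 1.373287) / (-0.358555 − (-1.051691)) = 1.535026 − (-0.057992)/(0.693136) = 1.618692
p(1.618692) = 0.046485
x5 = 1.618692 − 0.046485·(1.618692 − 1.535026) / (0.046485 − (-0.358555)) = 1.618692 − (0.003889)/(0.405040) = 1.609090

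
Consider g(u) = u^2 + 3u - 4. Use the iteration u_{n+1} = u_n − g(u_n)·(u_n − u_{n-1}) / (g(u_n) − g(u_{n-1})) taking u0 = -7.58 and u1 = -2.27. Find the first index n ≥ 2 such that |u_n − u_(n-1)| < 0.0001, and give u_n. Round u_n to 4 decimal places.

g(-7.58) = 30.716400, g(-2.27) = -5.657100
u2 = -2.270000 − (-5.657100)·(5.310000)/(-36.373500) = -3.095854;  |Δ| = 0.825854
g(-3.095854) = -3.703250
u3 = -3.095854 − (-3.703250)·(-0.825854)/(1.953850) = -4.661145;  |Δ| = 1.565291
g(-4.661145) = 3.742838
u4 = -4.661145 − 3.742838·(-1.565291)/(7.446088) = -3.874339;  |Δ| = 0.786806
g(-3.874339) = -0.612517
u5 = -3.874339 − (-0.612517)·(0.786806)/(-4.355354) = -3.984991;  |Δ| = 0.110653
g(-3.984991) = -0.074818
u6 = -3.984991 − (-0.074818)·(-0.110653)/(0.537698) = -4.000388;  |Δ| = 0.015397
g(-4.000388) = 0.001941
u7 = -4.000388 − 0.001941·(-0.015397)/(0.076759) = -3.999999;  |Δ| = 0.000389
g(-3.999999) = -0.000006
u8 = -3.999999 − (-0.000006)·(0.000389)/(-0.001947) = -4.000000;  |Δ| = 0.000001
|u8 − u7| = 0.000001 < 0.0001

n = 8, u_n = -4.0000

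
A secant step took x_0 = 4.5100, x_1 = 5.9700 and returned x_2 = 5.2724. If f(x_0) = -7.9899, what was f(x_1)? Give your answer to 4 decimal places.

The secant line through (4.5100, -7.9899) and (5.9700, f(x_1)) crosses zero at x_2 = 5.2724.
So (4.5100, -7.9899), (5.9700, f(x_1)), (5.2724, 0) are collinear:
f(x_1) = -7.9899 · (5.9700 − 5.2724) / (4.5100 − 5.2724) = -7.9899 · (0.697600)/(-0.762400) = 7.310800

7.3108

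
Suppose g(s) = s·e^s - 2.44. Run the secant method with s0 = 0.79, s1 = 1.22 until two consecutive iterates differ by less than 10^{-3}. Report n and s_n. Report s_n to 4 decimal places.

g(0.79) = -0.699317, g(1.22) = 1.692369
s2 = 1.220000 − 1.692369·(0.430000)/(2.391686) = 0.915730;  |Δ| = 0.304270
g(0.915730) = -0.151959
s3 = 0.915730 − (-0.151959)·(-0.304270)/(-1.844328) = 0.940799;  |Δ| = 0.025070
g(0.940799) = -0.029645
s4 = 0.940799 − (-0.029645)·(0.025070)/(0.122315) = 0.946875;  |Δ| = 0.006076
g(0.946875) = 0.000707
s5 = 0.946875 − 0.000707·(0.006076)/(0.030352) = 0.946734;  |Δ| = 0.000142
|s5 − s4| = 0.000142 < 10^{-3}

n = 5, s_n = 0.9467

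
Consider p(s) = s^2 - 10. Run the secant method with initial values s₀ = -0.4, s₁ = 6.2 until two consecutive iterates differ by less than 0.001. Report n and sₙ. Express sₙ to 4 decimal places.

p(-0.4) = -9.840000, p(6.2) = 28.440000
s₂ = 6.200000 − 28.440000·(6.600000)/(38.280000) = 1.296552;  |Δ| = 4.903448
p(1.296552) = -8.318954
s₃ = 1.296552 − (-8.318954)·(-4.903448)/(-36.758954) = 2.406256;  |Δ| = 1.109704
p(2.406256) = -4.209933
s₄ = 2.406256 − (-4.209933)·(1.109704)/(4.109020) = 3.543213;  |Δ| = 1.136957
p(3.543213) = 2.554357
s₅ = 3.543213 − 2.554357·(1.136957)/(6.764291) = 3.113871;  |Δ| = 0.429342
p(3.113871) = -0.303809
s₆ = 3.113871 − (-0.303809)·(-0.429342)/(-2.858166) = 3.159508;  |Δ| = 0.045637
p(3.159508) = -0.017511
s₇ = 3.159508 − (-0.017511)·(0.045637)/(0.286298) = 3.162299;  |Δ| = 0.002791
p(3.162299) = 0.000135
s₈ = 3.162299 − 0.000135·(0.002791)/(0.017646) = 3.162278;  |Δ| = 0.000021
|s₈ − s₇| = 0.000021 < 0.001

n = 8, sₙ = 3.1623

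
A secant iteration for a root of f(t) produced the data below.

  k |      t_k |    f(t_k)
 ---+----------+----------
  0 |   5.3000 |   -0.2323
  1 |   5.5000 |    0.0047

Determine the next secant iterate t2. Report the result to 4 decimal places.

5.4960

t2 = 5.5000 − 0.0047·(5.5000 − 5.3000) / (0.0047 − (-0.2323))
   = 5.5000 − (0.000940)/(0.237000) = 5.496034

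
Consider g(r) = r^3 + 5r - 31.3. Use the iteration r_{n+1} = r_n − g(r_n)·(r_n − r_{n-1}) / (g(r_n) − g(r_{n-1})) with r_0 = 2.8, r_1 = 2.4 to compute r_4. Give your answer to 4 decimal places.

g(2.8) = 4.652000, g(2.4) = -5.476000
r_2 = 2.400000 − (-5.476000)·(2.400000 − 2.800000) / (-5.476000 − 4.652000) = 2.400000 − (2.190400)/(-10.128000) = 2.616272
g(2.616272) = -0.310581
r_3 = 2.616272 − (-0.310581)·(2.616272 − 2.400000) / (-0.310581 − (-5.476000)) = 2.616272 − (-0.067170)/(5.165419) = 2.629276
g(2.629276) = 0.022795
r_4 = 2.629276 − 0.022795·(2.629276 − 2.616272) / (0.022795 − (-0.310581)) = 2.629276 − (0.000296)/(0.333376) = 2.628386

2.6284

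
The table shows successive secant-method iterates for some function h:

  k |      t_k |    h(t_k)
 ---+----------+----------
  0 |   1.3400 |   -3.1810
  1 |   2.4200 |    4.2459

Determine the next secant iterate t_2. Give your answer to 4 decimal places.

t_2 = 2.4200 − 4.2459·(2.4200 − 1.3400) / (4.2459 − (-3.1810))
   = 2.4200 − (4.585572)/(7.426900) = 1.802573

1.8026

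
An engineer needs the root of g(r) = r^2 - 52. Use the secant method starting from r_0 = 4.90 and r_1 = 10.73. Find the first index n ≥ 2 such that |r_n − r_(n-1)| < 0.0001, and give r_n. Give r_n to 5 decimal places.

g(4.90) = -27.9900000, g(10.73) = 63.1329000
r_2 = 10.7300000 − 63.1329000·(5.8300000)/(91.1229000) = 6.6907869;  |Δ| = 4.0392131
g(6.6907869) = -7.2333700
r_3 = 6.6907869 − (-7.2333700)·(-4.0392131)/(-70.3662700) = 7.1060018;  |Δ| = 0.4152149
g(7.1060018) = -1.5047380
r_4 = 7.1060018 − (-1.5047380)·(0.4152149)/(5.7286320) = 7.2150662;  |Δ| = 0.1090644
g(7.2150662) = 0.0571802
r_5 = 7.2150662 − 0.0571802·(0.1090644)/(1.5619182) = 7.2110735;  |Δ| = 0.0039927
g(7.2110735) = -0.0004195
r_6 = 7.2110735 − (-0.0004195)·(-0.0039927)/(-0.0575997) = 7.2111025;  |Δ| = 0.0000291
|r_6 − r_5| = 0.0000291 < 0.0001

n = 6, r_n = 7.21110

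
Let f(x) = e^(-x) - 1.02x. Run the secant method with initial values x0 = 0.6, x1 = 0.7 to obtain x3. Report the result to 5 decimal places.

f(0.6) = -0.0631884, f(0.7) = -0.2174147
x2 = 0.7000000 − (-0.2174147)·(0.7000000 − 0.6000000) / (-0.2174147 − (-0.0631884)) = 0.7000000 − (-0.0217415)/(-0.1542263) = 0.5590288
f(0.5590288) = 0.0015547
x3 = 0.5590288 − 0.0015547·(0.5590288 − 0.7000000) / (0.0015547 − (-0.2174147)) = 0.5590288 − (-0.0002192)/(0.2189694) = 0.5600297

0.56003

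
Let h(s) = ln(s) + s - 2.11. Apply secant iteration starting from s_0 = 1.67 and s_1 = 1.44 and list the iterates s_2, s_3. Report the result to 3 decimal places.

h(1.67) = 0.07282, h(1.44) = -0.30536
s_2 = 1.44000 − (-0.30536)·(1.44000 − 1.67000) / (-0.30536 − 0.07282) = 1.44000 − (0.07023)/(-0.37818) = 1.62571
h(1.62571) = 0.00166
s_3 = 1.62571 − 0.00166·(1.62571 − 1.44000) / (0.00166 − (-0.30536)) = 1.62571 − (0.00031)/(0.30701) = 1.62471

1.626, 1.625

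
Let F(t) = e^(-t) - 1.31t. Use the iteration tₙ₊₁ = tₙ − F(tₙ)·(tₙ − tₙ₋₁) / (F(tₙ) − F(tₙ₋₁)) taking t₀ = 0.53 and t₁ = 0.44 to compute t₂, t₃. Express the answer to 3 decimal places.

F(0.53) = -0.10570, F(0.44) = 0.06764
t₂ = 0.44000 − 0.06764·(0.44000 − 0.53000) / (0.06764 − (-0.10570)) = 0.44000 − (-0.00609)/(0.17333) = 0.47512
F(0.47512) = -0.00060
t₃ = 0.47512 − (-0.00060)·(0.47512 − 0.44000) / (-0.00060 − 0.06764) = 0.47512 − (-0.00002)/(-0.06823) = 0.47481

0.475, 0.475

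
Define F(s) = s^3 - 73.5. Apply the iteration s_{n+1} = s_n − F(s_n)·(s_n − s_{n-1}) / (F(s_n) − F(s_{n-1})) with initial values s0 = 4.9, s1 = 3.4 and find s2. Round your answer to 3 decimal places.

4.055

F(4.9) = 44.14900, F(3.4) = -34.19600
s2 = 3.40000 − (-34.19600)·(3.40000 − 4.90000) / (-34.19600 − 44.14900) = 3.40000 − (51.29400)/(-78.34500) = 4.05472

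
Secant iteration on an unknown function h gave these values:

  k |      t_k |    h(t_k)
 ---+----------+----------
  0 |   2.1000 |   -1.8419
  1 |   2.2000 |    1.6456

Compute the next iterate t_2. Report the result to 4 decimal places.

2.1528

t_2 = 2.2000 − 1.6456·(2.2000 − 2.1000) / (1.6456 − (-1.8419))
   = 2.2000 − (0.164560)/(3.487500) = 2.152814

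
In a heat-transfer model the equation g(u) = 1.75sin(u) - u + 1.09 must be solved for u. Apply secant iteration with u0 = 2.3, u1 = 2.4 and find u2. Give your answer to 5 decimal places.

g(2.3) = 0.0949841, g(2.4) = -0.1279394
u2 = 2.4000000 − (-0.1279394)·(2.4000000 − 2.3000000) / (-0.1279394 − 0.0949841) = 2.4000000 − (-0.0127939)/(-0.2229236) = 2.3426084

2.34261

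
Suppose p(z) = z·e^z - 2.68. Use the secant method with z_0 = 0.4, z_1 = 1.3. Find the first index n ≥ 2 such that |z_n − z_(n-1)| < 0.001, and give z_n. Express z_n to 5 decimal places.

n = 6, z_n = 0.99292

p(0.4) = -2.0832701, p(1.3) = 2.0900857
z_2 = 1.3000000 − 2.0900857·(0.9000000)/(4.1733558) = 0.8492651;  |Δ| = 0.4507349
p(0.8492651) = -0.6944793
z_3 = 0.8492651 − (-0.6944793)·(-0.4507349)/(-2.7845649) = 0.9616798;  |Δ| = 0.1124147
p(0.9616798) = -0.1641617
z_4 = 0.9616798 − (-0.1641617)·(0.1124147)/(0.5303176) = 0.9964782;  |Δ| = 0.0347984
p(0.9964782) = 0.0191857
z_5 = 0.9964782 − 0.0191857·(0.0347984)/(0.1833473) = 0.9928368;  |Δ| = 0.0036413
p(0.9928368) = -0.0004526
z_6 = 0.9928368 − (-0.0004526)·(-0.0036413)/(-0.0196383) = 0.9929208;  |Δ| = 0.0000839
|z_6 − z_5| = 0.0000839 < 0.001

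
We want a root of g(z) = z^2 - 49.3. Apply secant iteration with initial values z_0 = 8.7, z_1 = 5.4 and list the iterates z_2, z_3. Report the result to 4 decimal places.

g(8.7) = 26.390000, g(5.4) = -20.140000
z_2 = 5.400000 − (-20.140000)·(5.400000 − 8.700000) / (-20.140000 − 26.390000) = 5.400000 − (66.462000)/(-46.530000) = 6.828369
g(6.828369) = -2.673380
z_3 = 6.828369 − (-2.673380)·(6.828369 − 5.400000) / (-2.673380 − (-20.140000)) = 6.828369 − (-3.818572)/(17.466620) = 7.046990

6.8284, 7.0470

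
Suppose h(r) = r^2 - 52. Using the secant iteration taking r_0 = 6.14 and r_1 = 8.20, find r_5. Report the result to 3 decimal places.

7.211

h(6.14) = -14.30040, h(8.20) = 15.24000
r_2 = 8.20000 − 15.24000·(8.20000 − 6.14000) / (15.24000 − (-14.30040)) = 8.20000 − (31.39440)/(29.54040) = 7.13724
h(7.13724) = -1.05983
r_3 = 7.13724 − (-1.05983)·(7.13724 − 8.20000) / (-1.05983 − 15.24000) = 7.13724 − (1.12634)/(-16.29983) = 7.20634
h(7.20634) = -0.06866
r_4 = 7.20634 − (-0.06866)·(7.20634 − 7.13724) / (-0.06866 − (-1.05983)) = 7.20634 − (-0.00474)/(0.99116) = 7.21113
h(7.21113) = 0.00035
r_5 = 7.21113 − 0.00035·(7.21113 − 7.20634) / (0.00035 − (-0.06866)) = 7.21113 − (0.00000)/(0.06902) = 7.21110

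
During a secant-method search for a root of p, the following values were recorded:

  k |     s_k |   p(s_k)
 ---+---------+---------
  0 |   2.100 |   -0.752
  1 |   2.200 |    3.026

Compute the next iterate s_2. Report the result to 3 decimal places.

2.120

s_2 = 2.200 − 3.026·(2.200 − 2.100) / (3.026 − (-0.752))
   = 2.200 − (0.30260)/(3.77800) = 2.11990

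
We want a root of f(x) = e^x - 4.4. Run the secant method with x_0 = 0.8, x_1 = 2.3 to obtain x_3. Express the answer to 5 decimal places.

f(0.8) = -2.1744591, f(2.3) = 5.5741825
x_2 = 2.3000000 − 5.5741825·(2.3000000 − 0.8000000) / (5.5741825 − (-2.1744591)) = 2.3000000 − (8.3612737)/(7.7486415) = 1.2209368
f(1.2209368) = -1.0096376
x_3 = 1.2209368 − (-1.0096376)·(1.2209368 − 2.3000000) / (-1.0096376 − 5.5741825) = 1.2209368 − (1.0894627)/(-6.5838200) = 1.3864126

1.38641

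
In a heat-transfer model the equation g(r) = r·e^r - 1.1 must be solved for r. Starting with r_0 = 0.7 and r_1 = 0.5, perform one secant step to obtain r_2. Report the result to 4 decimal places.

0.5942

g(0.7) = 0.309627, g(0.5) = -0.275639
r_2 = 0.500000 − (-0.275639)·(0.500000 − 0.700000) / (-0.275639 − 0.309627) = 0.500000 − (0.055128)/(-0.585266) = 0.594193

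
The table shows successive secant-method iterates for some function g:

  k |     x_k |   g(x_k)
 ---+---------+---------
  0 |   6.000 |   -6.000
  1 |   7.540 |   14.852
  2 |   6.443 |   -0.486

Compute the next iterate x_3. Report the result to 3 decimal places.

x_3 = 6.443 − (-0.486)·(6.443 − 7.540) / (-0.486 − 14.852)
   = 6.443 − (0.53314)/(-15.33800) = 6.47776

6.478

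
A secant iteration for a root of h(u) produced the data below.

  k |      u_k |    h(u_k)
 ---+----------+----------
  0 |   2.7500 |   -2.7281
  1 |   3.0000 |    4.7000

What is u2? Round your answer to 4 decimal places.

2.8418

u2 = 3.0000 − 4.7000·(3.0000 − 2.7500) / (4.7000 − (-2.7281))
   = 3.0000 − (1.175000)/(7.428100) = 2.841817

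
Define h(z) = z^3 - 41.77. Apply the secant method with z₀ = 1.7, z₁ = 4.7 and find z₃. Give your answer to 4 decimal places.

3.2661

h(1.7) = -36.857000, h(4.7) = 62.053000
z₂ = 4.700000 − 62.053000·(4.700000 − 1.700000) / (62.053000 − (-36.857000)) = 4.700000 − (186.159000)/(98.910000) = 2.817895
h(2.817895) = -19.394413
z₃ = 2.817895 − (-19.394413)·(2.817895 − 4.700000) / (-19.394413 − 62.053000) = 2.817895 − (36.502320)/(-81.447413) = 3.266065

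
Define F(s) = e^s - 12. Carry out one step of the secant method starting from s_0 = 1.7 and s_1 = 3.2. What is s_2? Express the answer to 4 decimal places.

2.2136

F(1.7) = -6.526053, F(3.2) = 12.532530
s_2 = 3.200000 − 12.532530·(3.200000 − 1.700000) / (12.532530 − (-6.526053)) = 3.200000 − (18.798795)/(19.058583) = 2.213631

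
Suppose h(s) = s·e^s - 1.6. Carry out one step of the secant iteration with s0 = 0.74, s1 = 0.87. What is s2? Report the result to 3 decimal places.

h(0.74) = -0.04901, h(0.87) = 0.47661
s2 = 0.87000 − 0.47661·(0.87000 − 0.74000) / (0.47661 − (-0.04901)) = 0.87000 − (0.06196)/(0.52562) = 0.75212

0.752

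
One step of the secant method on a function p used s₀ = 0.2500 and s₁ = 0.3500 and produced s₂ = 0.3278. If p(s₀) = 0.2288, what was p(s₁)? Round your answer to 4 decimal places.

The secant line through (0.2500, 0.2288) and (0.3500, p(s₁)) crosses zero at s₂ = 0.3278.
So (0.2500, 0.2288), (0.3500, p(s₁)), (0.3278, 0) are collinear:
p(s₁) = 0.2288 · (0.3500 − 0.3278) / (0.2500 − 0.3278) = 0.2288 · (0.022200)/(-0.077800) = -0.065287

-0.0653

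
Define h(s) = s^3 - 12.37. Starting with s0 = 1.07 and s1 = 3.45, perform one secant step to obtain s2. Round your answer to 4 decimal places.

h(1.07) = -11.144957, h(3.45) = 28.693625
s2 = 3.450000 − 28.693625·(3.450000 − 1.070000) / (28.693625 − (-11.144957)) = 3.450000 − (68.290828)/(39.838582) = 1.735812

1.7358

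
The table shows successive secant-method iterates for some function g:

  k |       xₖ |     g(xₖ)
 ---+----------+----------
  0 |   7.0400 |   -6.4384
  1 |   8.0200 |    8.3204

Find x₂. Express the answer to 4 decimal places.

7.4675

x₂ = 8.0200 − 8.3204·(8.0200 − 7.0400) / (8.3204 − (-6.4384))
   = 8.0200 − (8.153992)/(14.758800) = 7.467517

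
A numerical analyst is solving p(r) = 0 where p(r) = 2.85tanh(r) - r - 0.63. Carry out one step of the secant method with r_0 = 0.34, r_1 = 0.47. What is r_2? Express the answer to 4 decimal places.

p(0.34) = -0.036689, p(0.47) = 0.148868
r_2 = 0.470000 − 0.148868·(0.470000 − 0.340000) / (0.148868 − (-0.036689)) = 0.470000 − (0.019353)/(0.185557) = 0.365704

0.3657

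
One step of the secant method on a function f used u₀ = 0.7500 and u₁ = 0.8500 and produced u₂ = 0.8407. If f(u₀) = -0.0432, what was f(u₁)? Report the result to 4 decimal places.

The secant line through (0.7500, -0.0432) and (0.8500, f(u₁)) crosses zero at u₂ = 0.8407.
So (0.7500, -0.0432), (0.8500, f(u₁)), (0.8407, 0) are collinear:
f(u₁) = -0.0432 · (0.8500 − 0.8407) / (0.7500 − 0.8407) = -0.0432 · (0.009300)/(-0.090700) = 0.004430

0.0044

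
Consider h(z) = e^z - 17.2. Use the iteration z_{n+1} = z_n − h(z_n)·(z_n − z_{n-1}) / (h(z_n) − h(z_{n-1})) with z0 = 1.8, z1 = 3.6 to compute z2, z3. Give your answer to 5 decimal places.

2.45701, 2.71057

h(1.8) = -11.1503525, h(3.6) = 19.3982344
z2 = 3.6000000 − 19.3982344·(3.6000000 − 1.8000000) / (19.3982344 − (-11.1503525)) = 3.6000000 − (34.9168220)/(30.5485870) = 2.4570070
h(2.4570070) = -5.5301689
z3 = 2.4570070 − (-5.5301689)·(2.4570070 − 3.6000000) / (-5.5301689 − 19.3982344) = 2.4570070 − (6.3209446)/(-24.9284034) = 2.7105709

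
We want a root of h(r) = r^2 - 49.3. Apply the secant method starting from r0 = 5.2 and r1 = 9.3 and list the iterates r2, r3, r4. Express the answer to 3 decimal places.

6.735, 6.981, 7.022

h(5.2) = -22.26000, h(9.3) = 37.19000
r2 = 9.30000 − 37.19000·(9.30000 − 5.20000) / (37.19000 − (-22.26000)) = 9.30000 − (152.47900)/(59.45000) = 6.73517
h(6.73517) = -3.93745
r3 = 6.73517 − (-3.93745)·(6.73517 − 9.30000) / (-3.93745 − 37.19000) = 6.73517 − (10.09889)/(-41.12745) = 6.98072
h(6.98072) = -0.56950
r4 = 6.98072 − (-0.56950)·(6.98072 − 6.73517) / (-0.56950 − (-3.93745)) = 6.98072 − (-0.13984)/(3.36795) = 7.02224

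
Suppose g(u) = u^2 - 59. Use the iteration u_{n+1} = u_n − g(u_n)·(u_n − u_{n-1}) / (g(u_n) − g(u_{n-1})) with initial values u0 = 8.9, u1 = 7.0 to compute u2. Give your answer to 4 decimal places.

g(8.9) = 20.210000, g(7.0) = -10.000000
u2 = 7.000000 − (-10.000000)·(7.000000 − 8.900000) / (-10.000000 − 20.210000) = 7.000000 − (19.000000)/(-30.210000) = 7.628931

7.6289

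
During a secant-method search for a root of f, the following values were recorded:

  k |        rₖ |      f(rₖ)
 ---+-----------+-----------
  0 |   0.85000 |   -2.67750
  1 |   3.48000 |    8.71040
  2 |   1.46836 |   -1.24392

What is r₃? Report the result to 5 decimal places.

r₃ = 1.46836 − (-1.24392)·(1.46836 − 3.48000) / (-1.24392 − 8.71040)
   = 1.46836 − (2.5023192)/(-9.9543200) = 1.7197402

1.71974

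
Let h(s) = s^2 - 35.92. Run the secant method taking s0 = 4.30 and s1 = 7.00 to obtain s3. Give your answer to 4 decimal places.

5.9815

h(4.30) = -17.430000, h(7.00) = 13.080000
s2 = 7.000000 − 13.080000·(7.000000 − 4.300000) / (13.080000 − (-17.430000)) = 7.000000 − (35.316000)/(30.510000) = 5.842478
h(5.842478) = -1.785452
s3 = 5.842478 − (-1.785452)·(5.842478 − 7.000000) / (-1.785452 − 13.080000) = 5.842478 − (2.066701)/(-14.865452) = 5.981505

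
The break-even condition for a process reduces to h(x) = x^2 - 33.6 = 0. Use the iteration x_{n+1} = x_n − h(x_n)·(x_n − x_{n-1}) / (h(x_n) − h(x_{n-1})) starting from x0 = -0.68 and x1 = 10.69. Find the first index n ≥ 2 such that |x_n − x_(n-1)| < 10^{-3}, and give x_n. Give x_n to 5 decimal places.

h(-0.68) = -33.1376000, h(10.69) = 80.6761000
x2 = 10.6900000 − 80.6761000·(11.3700000)/(113.8137000) = 2.6304496;  |Δ| = 8.0595504
h(2.6304496) = -26.6807352
x3 = 2.6304496 − (-26.6807352)·(-8.0595504)/(-107.3568352) = 4.6334401;  |Δ| = 2.0029906
h(4.6334401) = -12.1312324
x4 = 4.6334401 − (-12.1312324)·(2.0029906)/(14.5495027) = 6.3035140;  |Δ| = 1.6700739
h(6.3035140) = 6.1342890
x5 = 6.3035140 − 6.1342890·(1.6700739)/(18.2655214) = 5.7426367;  |Δ| = 0.5608773
h(5.7426367) = -0.6221232
x6 = 5.7426367 − (-0.6221232)·(-0.5608773)/(-6.7564122) = 5.7942817;  |Δ| = 0.0516450
h(5.7942817) = -0.0262993
x7 = 5.7942817 − (-0.0262993)·(0.0516450)/(0.5958239) = 5.7965613;  |Δ| = 0.0022796
h(5.7965613) = 0.0001229
x8 = 5.7965613 − 0.0001229·(0.0022796)/(0.0264222) = 5.7965507;  |Δ| = 0.0000106
|x8 − x7| = 0.0000106 < 10^{-3}

n = 8, x_n = 5.79655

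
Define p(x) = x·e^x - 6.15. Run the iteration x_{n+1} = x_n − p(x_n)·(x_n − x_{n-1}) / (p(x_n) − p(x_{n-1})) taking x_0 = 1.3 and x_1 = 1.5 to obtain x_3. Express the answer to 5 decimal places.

p(1.3) = -1.3799143, p(1.5) = 0.5725336
x_2 = 1.5000000 − 0.5725336·(1.5000000 − 1.3000000) / (0.5725336 − (-1.3799143)) = 1.5000000 − (0.1145067)/(1.9524479) = 1.4413522
p(1.4413522) = -0.0582588
x_3 = 1.4413522 − (-0.0582588)·(1.4413522 − 1.5000000) / (-0.0582588 − 0.5725336) = 1.4413522 − (0.0034168)/(-0.6307924) = 1.4467688

1.44677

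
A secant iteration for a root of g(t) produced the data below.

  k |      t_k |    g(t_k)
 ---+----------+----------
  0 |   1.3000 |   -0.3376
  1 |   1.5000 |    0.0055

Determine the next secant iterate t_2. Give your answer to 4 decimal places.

t_2 = 1.5000 − 0.0055·(1.5000 − 1.3000) / (0.0055 − (-0.3376))
   = 1.5000 − (0.001100)/(0.343100) = 1.496794

1.4968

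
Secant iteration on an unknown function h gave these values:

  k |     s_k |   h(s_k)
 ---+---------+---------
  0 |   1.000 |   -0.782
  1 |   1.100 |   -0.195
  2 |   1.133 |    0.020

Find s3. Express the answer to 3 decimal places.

1.130

s3 = 1.133 − 0.020·(1.133 − 1.100) / (0.020 − (-0.195))
   = 1.133 − (0.00066)/(0.21500) = 1.12993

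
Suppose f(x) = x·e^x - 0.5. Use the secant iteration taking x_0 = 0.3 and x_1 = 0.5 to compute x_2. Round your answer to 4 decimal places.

0.3453

f(0.3) = -0.095042, f(0.5) = 0.324361
x_2 = 0.500000 − 0.324361·(0.500000 − 0.300000) / (0.324361 − (-0.095042)) = 0.500000 − (0.064872)/(0.419403) = 0.345323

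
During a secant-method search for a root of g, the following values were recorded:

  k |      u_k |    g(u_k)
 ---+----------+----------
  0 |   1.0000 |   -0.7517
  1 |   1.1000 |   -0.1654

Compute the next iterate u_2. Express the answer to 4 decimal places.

u_2 = 1.1000 − (-0.1654)·(1.1000 − 1.0000) / (-0.1654 − (-0.7517))
   = 1.1000 − (-0.016540)/(0.586300) = 1.128211

1.1282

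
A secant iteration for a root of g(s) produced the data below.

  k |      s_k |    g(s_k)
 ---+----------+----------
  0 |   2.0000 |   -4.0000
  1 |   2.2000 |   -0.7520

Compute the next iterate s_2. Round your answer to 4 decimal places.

s_2 = 2.2000 − (-0.7520)·(2.2000 − 2.0000) / (-0.7520 − (-4.0000))
   = 2.2000 − (-0.150400)/(3.248000) = 2.246305

2.2463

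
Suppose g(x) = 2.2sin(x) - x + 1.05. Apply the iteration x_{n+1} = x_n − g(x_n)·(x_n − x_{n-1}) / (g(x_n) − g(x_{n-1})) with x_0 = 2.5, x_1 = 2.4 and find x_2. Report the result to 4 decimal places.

2.4505

g(2.5) = -0.133361, g(2.4) = 0.136019
x_2 = 2.400000 − 0.136019·(2.400000 − 2.500000) / (0.136019 − (-0.133361)) = 2.400000 − (-0.013602)/(0.269380) = 2.450493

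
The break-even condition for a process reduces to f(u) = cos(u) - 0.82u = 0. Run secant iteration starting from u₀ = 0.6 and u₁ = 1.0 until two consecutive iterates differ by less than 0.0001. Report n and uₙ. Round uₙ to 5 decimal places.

n = 5, uₙ = 0.82632

f(0.6) = 0.3333356, f(1.0) = -0.2796977
u₂ = 1.0000000 − (-0.2796977)·(0.4000000)/(-0.6130333) = 0.8174992;  |Δ| = 0.1825008
f(0.8174992) = 0.0136982
u₃ = 0.8174992 − 0.0136982·(-0.1825008)/(0.2933959) = 0.8260199;  |Δ| = 0.0085207
f(0.8260199) = 0.0004712
u₄ = 0.8260199 − 0.0004712·(0.0085207)/(-0.0132270) = 0.8263234;  |Δ| = 0.0003035
f(0.8263234) = -0.0000009
u₅ = 0.8263234 − (-0.0000009)·(0.0003035)/(-0.0004721) = 0.8263228;  |Δ| = 0.0000006
|u₅ − u₄| = 0.0000006 < 0.0001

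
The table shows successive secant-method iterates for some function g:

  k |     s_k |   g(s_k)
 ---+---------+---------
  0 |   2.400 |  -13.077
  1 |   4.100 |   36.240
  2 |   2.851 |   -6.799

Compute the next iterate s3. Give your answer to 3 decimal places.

s3 = 2.851 − (-6.799)·(2.851 − 4.100) / (-6.799 − 36.240)
   = 2.851 − (8.49195)/(-43.03900) = 3.04831

3.048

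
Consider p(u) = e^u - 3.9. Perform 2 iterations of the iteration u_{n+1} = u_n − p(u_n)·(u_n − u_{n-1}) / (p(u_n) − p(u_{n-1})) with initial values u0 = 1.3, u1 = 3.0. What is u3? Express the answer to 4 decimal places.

1.3385

p(1.3) = -0.230703, p(3.0) = 16.185537
u2 = 3.000000 − 16.185537·(3.000000 − 1.300000) / (16.185537 − (-0.230703)) = 3.000000 − (27.515413)/(16.416240) = 1.323891
p(1.323891) = -0.141986
u3 = 1.323891 − (-0.141986)·(1.323891 − 3.000000) / (-0.141986 − 16.185537) = 1.323891 − (0.237984)/(-16.327523) = 1.338466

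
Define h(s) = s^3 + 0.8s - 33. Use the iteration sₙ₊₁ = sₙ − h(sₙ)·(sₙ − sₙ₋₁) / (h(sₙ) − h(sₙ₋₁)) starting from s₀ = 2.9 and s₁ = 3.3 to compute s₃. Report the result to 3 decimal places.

h(2.9) = -6.29100, h(3.3) = 5.57700
s₂ = 3.30000 − 5.57700·(3.30000 − 2.90000) / (5.57700 − (-6.29100)) = 3.30000 − (2.23080)/(11.86800) = 3.11203
h(3.11203) = -0.37113
s₃ = 3.11203 − (-0.37113)·(3.11203 − 3.30000) / (-0.37113 − 5.57700) = 3.11203 − (0.06976)/(-5.94813) = 3.12376

3.124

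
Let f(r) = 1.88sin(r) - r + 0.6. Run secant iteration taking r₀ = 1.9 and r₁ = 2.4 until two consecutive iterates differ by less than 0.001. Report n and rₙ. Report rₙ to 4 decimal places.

f(1.9) = 0.479044, f(2.4) = -0.530129
r₂ = 2.400000 − (-0.530129)·(0.500000)/(-1.009173) = 2.137345;  |Δ| = 0.262655
f(2.137345) = 0.048921
r₃ = 2.137345 − 0.048921·(-0.262655)/(0.579050) = 2.159535;  |Δ| = 0.022190
f(2.159535) = 0.003951
r₄ = 2.159535 − 0.003951·(0.022190)/(-0.044970) = 2.161485;  |Δ| = 0.001950
f(2.161485) = -0.000037
r₅ = 2.161485 − (-0.000037)·(0.001950)/(-0.003988) = 2.161467;  |Δ| = 0.000018
|r₅ − r₄| = 0.000018 < 0.001

n = 5, rₙ = 2.1615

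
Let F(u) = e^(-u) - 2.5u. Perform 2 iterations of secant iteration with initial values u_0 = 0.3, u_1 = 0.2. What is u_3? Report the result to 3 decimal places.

0.297

F(0.3) = -0.00918, F(0.2) = 0.31873
u_2 = 0.20000 − 0.31873·(0.20000 − 0.30000) / (0.31873 − (-0.00918)) = 0.20000 − (-0.03187)/(0.32791) = 0.29720
F(0.29720) = -0.00010
u_3 = 0.29720 − (-0.00010)·(0.29720 − 0.20000) / (-0.00010 − 0.31873) = 0.29720 − (-0.00001)/(-0.31884) = 0.29717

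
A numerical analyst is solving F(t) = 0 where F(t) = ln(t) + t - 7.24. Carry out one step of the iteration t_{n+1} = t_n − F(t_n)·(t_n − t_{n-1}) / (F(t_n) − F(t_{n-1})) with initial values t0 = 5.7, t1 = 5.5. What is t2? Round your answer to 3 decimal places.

F(5.7) = 0.20047, F(5.5) = -0.03525
t2 = 5.50000 − (-0.03525)·(5.50000 − 5.70000) / (-0.03525 − 0.20047) = 5.50000 − (0.00705)/(-0.23572) = 5.52991

5.530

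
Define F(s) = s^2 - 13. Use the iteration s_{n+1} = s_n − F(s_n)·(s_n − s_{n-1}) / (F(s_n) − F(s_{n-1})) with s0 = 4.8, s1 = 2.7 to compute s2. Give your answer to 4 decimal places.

3.4613

F(4.8) = 10.040000, F(2.7) = -5.710000
s2 = 2.700000 − (-5.710000)·(2.700000 − 4.800000) / (-5.710000 − 10.040000) = 2.700000 − (11.991000)/(-15.750000) = 3.461333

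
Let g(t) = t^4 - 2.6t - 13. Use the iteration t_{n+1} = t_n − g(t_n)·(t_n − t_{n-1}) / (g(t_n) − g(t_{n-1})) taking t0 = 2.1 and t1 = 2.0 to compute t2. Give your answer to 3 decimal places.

2.069

g(2.1) = 0.98810, g(2.0) = -2.20000
t2 = 2.00000 − (-2.20000)·(2.00000 − 2.10000) / (-2.20000 − 0.98810) = 2.00000 − (0.22000)/(-3.18810) = 2.06901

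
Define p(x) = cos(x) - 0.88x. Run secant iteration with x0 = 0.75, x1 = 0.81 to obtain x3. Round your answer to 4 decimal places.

0.7954

p(0.75) = 0.071689, p(0.81) = -0.023302
x2 = 0.810000 − (-0.023302)·(0.810000 − 0.750000) / (-0.023302 − 0.071689) = 0.810000 − (-0.001398)/(-0.094990) = 0.795282
p(0.795282) = 0.000236
x3 = 0.795282 − 0.000236·(0.795282 − 0.810000) / (0.000236 − (-0.023302)) = 0.795282 − (-0.000003)/(0.023537) = 0.795429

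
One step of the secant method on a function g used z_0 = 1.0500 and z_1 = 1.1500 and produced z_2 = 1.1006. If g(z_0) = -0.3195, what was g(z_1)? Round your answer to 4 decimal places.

0.3119

The secant line through (1.0500, -0.3195) and (1.1500, g(z_1)) crosses zero at z_2 = 1.1006.
So (1.0500, -0.3195), (1.1500, g(z_1)), (1.1006, 0) are collinear:
g(z_1) = -0.3195 · (1.1500 − 1.1006) / (1.0500 − 1.1006) = -0.3195 · (0.049400)/(-0.050600) = 0.311923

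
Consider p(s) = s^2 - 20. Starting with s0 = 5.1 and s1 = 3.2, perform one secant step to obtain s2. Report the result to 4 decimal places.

p(5.1) = 6.010000, p(3.2) = -9.760000
s2 = 3.200000 − (-9.760000)·(3.200000 − 5.100000) / (-9.760000 − 6.010000) = 3.200000 − (18.544000)/(-15.770000) = 4.375904

4.3759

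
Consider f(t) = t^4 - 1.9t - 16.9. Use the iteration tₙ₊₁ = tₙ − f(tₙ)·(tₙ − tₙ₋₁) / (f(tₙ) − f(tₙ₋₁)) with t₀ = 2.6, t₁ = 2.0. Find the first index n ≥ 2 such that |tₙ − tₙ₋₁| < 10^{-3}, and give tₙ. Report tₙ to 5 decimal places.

f(2.6) = 23.8576000, f(2.0) = -4.7000000
t₂ = 2.0000000 − (-4.7000000)·(-0.6000000)/(-28.5576000) = 2.0987478;  |Δ| = 0.0987478
f(2.0987478) = -1.4858661
t₃ = 2.0987478 − (-1.4858661)·(0.0987478)/(3.2141339) = 2.1443980;  |Δ| = 0.0456502
f(2.1443980) = 0.1713212
t₄ = 2.1443980 − 0.1713212·(0.0456502)/(1.6571873) = 2.1396787;  |Δ| = 0.0047194
f(2.1396787) = -0.0052466
t₅ = 2.1396787 − (-0.0052466)·(-0.0047194)/(-0.1765678) = 2.1398189;  |Δ| = 0.0001402
|t₅ − t₄| = 0.0001402 < 10^{-3}

n = 5, tₙ = 2.13982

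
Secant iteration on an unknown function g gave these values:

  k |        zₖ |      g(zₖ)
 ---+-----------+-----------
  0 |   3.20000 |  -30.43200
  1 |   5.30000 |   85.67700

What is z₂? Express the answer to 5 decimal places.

3.75041

z₂ = 5.30000 − 85.67700·(5.30000 − 3.20000) / (85.67700 − (-30.43200))
   = 5.30000 − (179.9217000)/(116.1090000) = 3.7504069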